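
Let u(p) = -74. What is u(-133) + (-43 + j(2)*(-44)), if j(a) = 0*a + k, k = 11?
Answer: -601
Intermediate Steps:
j(a) = 11 (j(a) = 0*a + 11 = 0 + 11 = 11)
u(-133) + (-43 + j(2)*(-44)) = -74 + (-43 + 11*(-44)) = -74 + (-43 - 484) = -74 - 527 = -601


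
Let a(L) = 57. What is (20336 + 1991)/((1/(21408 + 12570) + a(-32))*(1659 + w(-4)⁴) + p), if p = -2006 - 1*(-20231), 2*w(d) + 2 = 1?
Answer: 12138028896/61318933915 ≈ 0.19795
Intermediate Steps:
w(d) = -½ (w(d) = -1 + (½)*1 = -1 + ½ = -½)
p = 18225 (p = -2006 + 20231 = 18225)
(20336 + 1991)/((1/(21408 + 12570) + a(-32))*(1659 + w(-4)⁴) + p) = (20336 + 1991)/((1/(21408 + 12570) + 57)*(1659 + (-½)⁴) + 18225) = 22327/((1/33978 + 57)*(1659 + 1/16) + 18225) = 22327/((1/33978 + 57)*(26545/16) + 18225) = 22327/((1936747/33978)*(26545/16) + 18225) = 22327/(51410949115/543648 + 18225) = 22327/(61318933915/543648) = 22327*(543648/61318933915) = 12138028896/61318933915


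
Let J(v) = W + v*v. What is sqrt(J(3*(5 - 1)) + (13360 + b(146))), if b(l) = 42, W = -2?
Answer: 2*sqrt(3386) ≈ 116.38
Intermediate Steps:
J(v) = -2 + v**2 (J(v) = -2 + v*v = -2 + v**2)
sqrt(J(3*(5 - 1)) + (13360 + b(146))) = sqrt((-2 + (3*(5 - 1))**2) + (13360 + 42)) = sqrt((-2 + (3*4)**2) + 13402) = sqrt((-2 + 12**2) + 13402) = sqrt((-2 + 144) + 13402) = sqrt(142 + 13402) = sqrt(13544) = 2*sqrt(3386)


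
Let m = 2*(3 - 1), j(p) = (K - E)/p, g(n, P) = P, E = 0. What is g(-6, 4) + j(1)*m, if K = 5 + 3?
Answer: 36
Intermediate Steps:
K = 8
j(p) = 8/p (j(p) = (8 - 1*0)/p = (8 + 0)/p = 8/p)
m = 4 (m = 2*2 = 4)
g(-6, 4) + j(1)*m = 4 + (8/1)*4 = 4 + (8*1)*4 = 4 + 8*4 = 4 + 32 = 36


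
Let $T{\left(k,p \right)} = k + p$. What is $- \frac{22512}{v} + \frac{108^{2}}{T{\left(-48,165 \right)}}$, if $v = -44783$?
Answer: $\frac{58331424}{582179} \approx 100.19$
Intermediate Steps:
$- \frac{22512}{v} + \frac{108^{2}}{T{\left(-48,165 \right)}} = - \frac{22512}{-44783} + \frac{108^{2}}{-48 + 165} = \left(-22512\right) \left(- \frac{1}{44783}\right) + \frac{11664}{117} = \frac{22512}{44783} + 11664 \cdot \frac{1}{117} = \frac{22512}{44783} + \frac{1296}{13} = \frac{58331424}{582179}$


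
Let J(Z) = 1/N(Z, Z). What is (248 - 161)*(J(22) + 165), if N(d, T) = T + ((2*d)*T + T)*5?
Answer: 71373147/4972 ≈ 14355.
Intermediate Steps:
N(d, T) = 6*T + 10*T*d (N(d, T) = T + (2*T*d + T)*5 = T + (T + 2*T*d)*5 = T + (5*T + 10*T*d) = 6*T + 10*T*d)
J(Z) = 1/(2*Z*(3 + 5*Z))
(248 - 161)*(J(22) + 165) = (248 - 161)*((½)/(22*(3 + 5*22)) + 165) = 87*((½)*(1/22)/(3 + 110) + 165) = 87*((½)*(1/22)/113 + 165) = 87*((½)*(1/22)*(1/113) + 165) = 87*(1/4972 + 165) = 87*(820381/4972) = 71373147/4972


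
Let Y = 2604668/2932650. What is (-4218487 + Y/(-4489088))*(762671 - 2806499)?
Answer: 788237189641477830644891/91423082800 ≈ 8.6219e+12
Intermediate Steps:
Y = 1302334/1466325 (Y = 2604668*(1/2932650) = 1302334/1466325 ≈ 0.88816)
(-4218487 + Y/(-4489088))*(762671 - 2806499) = (-4218487 + (1302334/1466325)/(-4489088))*(762671 - 2806499) = (-4218487 + (1302334/1466325)*(-1/4489088))*(-2043828) = (-4218487 - 651167/3291230980800)*(-2043828) = -13884015106502700767/3291230980800*(-2043828) = 788237189641477830644891/91423082800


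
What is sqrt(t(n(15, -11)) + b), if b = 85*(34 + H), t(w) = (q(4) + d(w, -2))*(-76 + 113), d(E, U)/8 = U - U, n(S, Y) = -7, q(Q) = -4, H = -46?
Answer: 4*I*sqrt(73) ≈ 34.176*I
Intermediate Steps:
d(E, U) = 0 (d(E, U) = 8*(U - U) = 8*0 = 0)
t(w) = -148 (t(w) = (-4 + 0)*(-76 + 113) = -4*37 = -148)
b = -1020 (b = 85*(34 - 46) = 85*(-12) = -1020)
sqrt(t(n(15, -11)) + b) = sqrt(-148 - 1020) = sqrt(-1168) = 4*I*sqrt(73)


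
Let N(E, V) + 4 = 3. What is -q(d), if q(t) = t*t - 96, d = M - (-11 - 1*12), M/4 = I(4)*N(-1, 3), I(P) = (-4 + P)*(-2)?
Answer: -433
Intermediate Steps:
N(E, V) = -1 (N(E, V) = -4 + 3 = -1)
I(P) = 8 - 2*P
M = 0 (M = 4*((8 - 2*4)*(-1)) = 4*((8 - 8)*(-1)) = 4*(0*(-1)) = 4*0 = 0)
d = 23 (d = 0 - (-11 - 1*12) = 0 - (-11 - 12) = 0 - 1*(-23) = 0 + 23 = 23)
q(t) = -96 + t² (q(t) = t² - 96 = -96 + t²)
-q(d) = -(-96 + 23²) = -(-96 + 529) = -1*433 = -433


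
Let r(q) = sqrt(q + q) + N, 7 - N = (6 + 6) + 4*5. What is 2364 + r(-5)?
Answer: 2339 + I*sqrt(10) ≈ 2339.0 + 3.1623*I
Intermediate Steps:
N = -25 (N = 7 - ((6 + 6) + 4*5) = 7 - (12 + 20) = 7 - 1*32 = 7 - 32 = -25)
r(q) = -25 + sqrt(2)*sqrt(q) (r(q) = sqrt(q + q) - 25 = sqrt(2*q) - 25 = sqrt(2)*sqrt(q) - 25 = -25 + sqrt(2)*sqrt(q))
2364 + r(-5) = 2364 + (-25 + sqrt(2)*sqrt(-5)) = 2364 + (-25 + sqrt(2)*(I*sqrt(5))) = 2364 + (-25 + I*sqrt(10)) = 2339 + I*sqrt(10)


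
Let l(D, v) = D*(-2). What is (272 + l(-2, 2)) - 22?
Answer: 254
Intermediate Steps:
l(D, v) = -2*D
(272 + l(-2, 2)) - 22 = (272 - 2*(-2)) - 22 = (272 + 4) - 22 = 276 - 22 = 254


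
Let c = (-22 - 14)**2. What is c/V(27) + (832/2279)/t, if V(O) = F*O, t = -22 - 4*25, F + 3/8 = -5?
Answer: -1241888/139019 ≈ -8.9332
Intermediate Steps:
F = -43/8 (F = -3/8 - 5 = -43/8 ≈ -5.3750)
c = 1296 (c = (-36)**2 = 1296)
t = -122 (t = -22 - 100 = -122)
V(O) = -43*O/8
c/V(27) + (832/2279)/t = 1296/((-43/8*27)) + (832/2279)/(-122) = 1296/(-1161/8) + (832*(1/2279))*(-1/122) = 1296*(-8/1161) + (832/2279)*(-1/122) = -384/43 - 416/139019 = -1241888/139019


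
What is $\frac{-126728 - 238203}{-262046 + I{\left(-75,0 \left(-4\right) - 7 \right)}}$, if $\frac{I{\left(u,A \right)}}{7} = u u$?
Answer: $\frac{364931}{222671} \approx 1.6389$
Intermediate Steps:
$I{\left(u,A \right)} = 7 u^{2}$ ($I{\left(u,A \right)} = 7 u u = 7 u^{2}$)
$\frac{-126728 - 238203}{-262046 + I{\left(-75,0 \left(-4\right) - 7 \right)}} = \frac{-126728 - 238203}{-262046 + 7 \left(-75\right)^{2}} = - \frac{364931}{-262046 + 7 \cdot 5625} = - \frac{364931}{-262046 + 39375} = - \frac{364931}{-222671} = \left(-364931\right) \left(- \frac{1}{222671}\right) = \frac{364931}{222671}$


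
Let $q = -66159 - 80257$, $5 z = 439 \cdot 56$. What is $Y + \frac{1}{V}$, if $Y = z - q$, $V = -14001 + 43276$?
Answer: $\frac{4430267721}{29275} \approx 1.5133 \cdot 10^{5}$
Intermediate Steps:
$V = 29275$
$z = \frac{24584}{5}$ ($z = \frac{439 \cdot 56}{5} = \frac{1}{5} \cdot 24584 = \frac{24584}{5} \approx 4916.8$)
$q = -146416$
$Y = \frac{756664}{5}$ ($Y = \frac{24584}{5} - -146416 = \frac{24584}{5} + 146416 = \frac{756664}{5} \approx 1.5133 \cdot 10^{5}$)
$Y + \frac{1}{V} = \frac{756664}{5} + \frac{1}{29275} = \frac{4430267721}{29275}$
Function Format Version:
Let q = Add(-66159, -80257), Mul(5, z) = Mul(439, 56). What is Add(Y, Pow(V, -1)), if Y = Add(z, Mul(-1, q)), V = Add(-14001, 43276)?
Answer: Rational(4430267721, 29275) ≈ 1.5133e+5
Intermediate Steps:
V = 29275
z = Rational(24584, 5) (z = Mul(Rational(1, 5), Mul(439, 56)) = Mul(Rational(1, 5), 24584) = Rational(24584, 5) ≈ 4916.8)
q = -146416
Y = Rational(756664, 5) (Y = Add(Rational(24584, 5), Mul(-1, -146416)) = Add(Rational(24584, 5), 146416) = Rational(756664, 5) ≈ 1.5133e+5)
Add(Y, Pow(V, -1)) = Add(Rational(756664, 5), Pow(29275, -1)) = Add(Rational(756664, 5), Rational(1, 29275)) = Rational(4430267721, 29275)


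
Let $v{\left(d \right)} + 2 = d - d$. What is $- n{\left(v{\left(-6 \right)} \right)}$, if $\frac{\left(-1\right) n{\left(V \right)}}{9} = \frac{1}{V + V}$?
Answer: $- \frac{9}{4} \approx -2.25$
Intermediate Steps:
$v{\left(d \right)} = -2$ ($v{\left(d \right)} = -2 + \left(d - d\right) = -2 + 0 = -2$)
$n{\left(V \right)} = - \frac{9}{2 V}$ ($n{\left(V \right)} = - \frac{9}{V + V} = - \frac{9}{2 V}$)
$- n{\left(v{\left(-6 \right)} \right)} = - \frac{-9}{2 \left(-2\right)} = - \frac{\left(-9\right) \left(-1\right)}{2 \cdot 2} = \left(-1\right) \frac{9}{4} = - \frac{9}{4}$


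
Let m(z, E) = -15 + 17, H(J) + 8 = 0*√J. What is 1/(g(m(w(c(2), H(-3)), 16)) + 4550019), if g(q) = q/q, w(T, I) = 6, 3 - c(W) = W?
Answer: 1/4550020 ≈ 2.1978e-7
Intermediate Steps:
c(W) = 3 - W
H(J) = -8 (H(J) = -8 + 0*√J = -8 + 0 = -8)
m(z, E) = 2
g(q) = 1
1/(g(m(w(c(2), H(-3)), 16)) + 4550019) = 1/(1 + 4550019) = 1/4550020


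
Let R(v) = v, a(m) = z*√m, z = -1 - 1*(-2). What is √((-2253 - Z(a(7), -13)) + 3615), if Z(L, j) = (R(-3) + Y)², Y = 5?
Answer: √1358 ≈ 36.851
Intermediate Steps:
z = 1 (z = -1 + 2 = 1)
a(m) = √m (a(m) = 1*√m = √m)
Z(L, j) = 4 (Z(L, j) = (-3 + 5)² = 2² = 4)
√((-2253 - Z(a(7), -13)) + 3615) = √((-2253 - 1*4) + 3615) = √((-2253 - 4) + 3615) = √(-2257 + 3615) = √1358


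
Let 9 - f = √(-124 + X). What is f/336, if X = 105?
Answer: 3/112 - I*√19/336 ≈ 0.026786 - 0.012973*I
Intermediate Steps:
f = 9 - I*√19 (f = 9 - √(-124 + 105) = 9 - √(-19) = 9 - I*√19 ≈ 9.0 - 4.3589*I)
f/336 = (9 - I*√19)/336 = (9 - I*√19)*(1/336) = 3/112 - I*√19/336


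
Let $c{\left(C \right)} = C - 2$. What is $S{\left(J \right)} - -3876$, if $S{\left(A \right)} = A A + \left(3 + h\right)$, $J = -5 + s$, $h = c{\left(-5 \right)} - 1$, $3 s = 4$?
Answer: $\frac{34960}{9} \approx 3884.4$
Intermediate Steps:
$c{\left(C \right)} = -2 + C$
$s = \frac{4}{3}$ ($s = \frac{1}{3} \cdot 4 = \frac{4}{3} \approx 1.3333$)
$h = -8$ ($h = \left(-2 - 5\right) - 1 = -7 - 1 = -8$)
$J = - \frac{11}{3}$ ($J = -5 + \frac{4}{3} = - \frac{11}{3} \approx -3.6667$)
$S{\left(A \right)} = -5 + A^{2}$ ($S{\left(A \right)} = A A + \left(3 - 8\right) = A^{2} - 5 = -5 + A^{2}$)
$S{\left(J \right)} - -3876 = \left(-5 + \left(- \frac{11}{3}\right)^{2}\right) - -3876 = \left(-5 + \frac{121}{9}\right) + 3876 = \frac{76}{9} + 3876 = \frac{34960}{9}$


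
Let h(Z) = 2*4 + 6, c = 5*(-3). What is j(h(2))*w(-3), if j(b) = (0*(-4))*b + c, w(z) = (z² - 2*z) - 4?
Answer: -165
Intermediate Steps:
c = -15
h(Z) = 14 (h(Z) = 8 + 6 = 14)
w(z) = -4 + z² - 2*z
j(b) = -15 (j(b) = (0*(-4))*b - 15 = 0*b - 15 = 0 - 15 = -15)
j(h(2))*w(-3) = -15*(-4 + (-3)² - 2*(-3)) = -15*(-4 + 9 + 6) = -15*11 = -165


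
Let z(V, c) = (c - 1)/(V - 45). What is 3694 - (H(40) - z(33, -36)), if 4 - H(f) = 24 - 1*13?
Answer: 44449/12 ≈ 3704.1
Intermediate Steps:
H(f) = -7 (H(f) = 4 - (24 - 1*13) = 4 - (24 - 13) = 4 - 1*11 = 4 - 11 = -7)
z(V, c) = (-1 + c)/(-45 + V)
3694 - (H(40) - z(33, -36)) = 3694 - (-7 - (-1 - 36)/(-45 + 33)) = 3694 - (-7 - (-37)/(-12)) = 3694 - (-7 - (-1)*(-37)/12) = 3694 - (-7 - 1*37/12) = 3694 - (-7 - 37/12) = 3694 - 1*(-121/12) = 3694 + 121/12 = 44449/12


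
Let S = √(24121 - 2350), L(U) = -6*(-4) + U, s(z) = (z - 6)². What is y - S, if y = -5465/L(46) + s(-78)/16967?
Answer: -18446147/237538 - 3*√2419 ≈ -225.21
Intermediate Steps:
s(z) = (-6 + z)²
L(U) = 24 + U
S = 3*√2419 (S = √21771 = 3*√2419 ≈ 147.55)
y = -18446147/237538 (y = -5465/(24 + 46) + (-6 - 78)²/16967 = -5465/70 + (-84)²*(1/16967) = -5465*1/70 + 7056*(1/16967) = -1093/14 + 7056/16967 = -18446147/237538 ≈ -77.656)
y - S = -18446147/237538 - 3*√2419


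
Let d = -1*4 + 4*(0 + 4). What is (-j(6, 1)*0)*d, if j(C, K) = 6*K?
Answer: 0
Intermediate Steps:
d = 12 (d = -4 + 4*4 = -4 + 16 = 12)
(-j(6, 1)*0)*d = (-6*0)*12 = (-1*6*0)*12 = -6*0*12 = 0*12 = 0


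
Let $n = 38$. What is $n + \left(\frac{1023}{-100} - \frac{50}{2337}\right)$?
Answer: $\frac{6484849}{233700} \approx 27.749$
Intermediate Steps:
$n + \left(\frac{1023}{-100} - \frac{50}{2337}\right) = 38 + \left(\frac{1023}{-100} - \frac{50}{2337}\right) = 38 + \left(1023 \left(- \frac{1}{100}\right) - \frac{50}{2337}\right) = 38 - \frac{2395751}{233700} = \frac{6484849}{233700}$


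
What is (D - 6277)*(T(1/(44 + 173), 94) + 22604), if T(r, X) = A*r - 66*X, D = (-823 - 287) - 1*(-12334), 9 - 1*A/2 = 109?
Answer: 17604394200/217 ≈ 8.1126e+7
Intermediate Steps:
A = -200 (A = 18 - 2*109 = 18 - 218 = -200)
D = 11224 (D = -1110 + 12334 = 11224)
T(r, X) = -200*r - 66*X
(D - 6277)*(T(1/(44 + 173), 94) + 22604) = (11224 - 6277)*((-200/(44 + 173) - 66*94) + 22604) = 4947*((-200/217 - 6204) + 22604) = 4947*(-1346468/217 + 22604) = 4947*(3558600/217) = 17604394200/217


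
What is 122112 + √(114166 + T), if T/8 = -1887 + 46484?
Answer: 122112 + √470942 ≈ 1.2280e+5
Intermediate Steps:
T = 356776 (T = 8*(-1887 + 46484) = 8*44597 = 356776)
122112 + √(114166 + T) = 122112 + √(114166 + 356776) = 122112 + √470942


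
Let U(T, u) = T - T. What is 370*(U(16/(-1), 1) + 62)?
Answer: 22940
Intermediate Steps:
U(T, u) = 0
370*(U(16/(-1), 1) + 62) = 370*(0 + 62) = 370*62 = 22940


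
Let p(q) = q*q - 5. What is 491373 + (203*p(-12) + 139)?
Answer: 519729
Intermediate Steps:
p(q) = -5 + q² (p(q) = q² - 5 = -5 + q²)
491373 + (203*p(-12) + 139) = 491373 + (203*(-5 + (-12)²) + 139) = 491373 + (203*(-5 + 144) + 139) = 491373 + (203*139 + 139) = 491373 + (28217 + 139) = 491373 + 28356 = 519729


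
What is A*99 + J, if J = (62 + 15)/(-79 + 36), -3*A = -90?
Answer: 127633/43 ≈ 2968.2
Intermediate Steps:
A = 30 (A = -⅓*(-90) = 30)
J = -77/43 (J = 77/(-43) = 77*(-1/43) = -77/43 ≈ -1.7907)
A*99 + J = 30*99 - 77/43 = 2970 - 77/43 = 127633/43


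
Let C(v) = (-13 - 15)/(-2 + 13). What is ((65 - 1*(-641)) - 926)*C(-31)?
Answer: 560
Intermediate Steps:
C(v) = -28/11
((65 - 1*(-641)) - 926)*C(-31) = ((65 - 1*(-641)) - 926)*(-28/11) = ((65 + 641) - 926)*(-28/11) = (706 - 926)*(-28/11) = -220*(-28/11) = 560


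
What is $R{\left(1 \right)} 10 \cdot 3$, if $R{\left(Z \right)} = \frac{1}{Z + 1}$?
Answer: $15$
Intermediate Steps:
$R{\left(Z \right)} = \frac{1}{1 + Z}$
$R{\left(1 \right)} 10 \cdot 3 = \frac{1}{1 + 1} \cdot 10 \cdot 3 = \frac{1}{2} \cdot 10 \cdot 3 = 5 \cdot 3 = 15$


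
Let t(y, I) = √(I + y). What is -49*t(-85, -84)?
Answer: -637*I ≈ -637.0*I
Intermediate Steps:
-49*t(-85, -84) = -49*√(-84 - 85) = -637*I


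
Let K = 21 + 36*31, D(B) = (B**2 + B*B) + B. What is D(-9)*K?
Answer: 173961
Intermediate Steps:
D(B) = B + 2*B**2 (D(B) = (B**2 + B**2) + B = 2*B**2 + B = B + 2*B**2)
K = 1137 (K = 21 + 1116 = 1137)
D(-9)*K = -9*(1 + 2*(-9))*1137 = -9*(1 - 18)*1137 = -9*(-17)*1137 = 153*1137 = 173961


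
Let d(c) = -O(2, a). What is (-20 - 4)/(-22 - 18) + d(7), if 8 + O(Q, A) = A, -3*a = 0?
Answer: 43/5 ≈ 8.6000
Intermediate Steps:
a = 0 (a = -⅓*0 = 0)
O(Q, A) = -8 + A
d(c) = 8 (d(c) = -(-8 + 0) = -1*(-8) = 8)
(-20 - 4)/(-22 - 18) + d(7) = (-20 - 4)/(-22 - 18) + 8 = -24/(-40) + 8 = -24*(-1/40) + 8 = ⅗ + 8 = 43/5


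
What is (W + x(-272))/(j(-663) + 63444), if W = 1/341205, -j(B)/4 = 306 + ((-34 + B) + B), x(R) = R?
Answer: -92807759/23085930300 ≈ -0.0040201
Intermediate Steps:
j(B) = -1088 - 8*B (j(B) = -4*(306 + ((-34 + B) + B)) = -4*(306 + (-34 + 2*B)) = -4*(272 + 2*B) = -1088 - 8*B)
W = 1/341205 ≈ 2.9308e-6
(W + x(-272))/(j(-663) + 63444) = (1/341205 - 272)/((-1088 - 8*(-663)) + 63444) = -92807759/(341205*((-1088 + 5304) + 63444)) = -92807759/(341205*(4216 + 63444)) = -92807759/341205/67660 = -92807759/341205*1/67660 = -92807759/23085930300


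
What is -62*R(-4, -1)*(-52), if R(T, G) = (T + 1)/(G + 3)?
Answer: -4836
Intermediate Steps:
R(T, G) = (1 + T)/(3 + G)
-62*R(-4, -1)*(-52) = -62*(1 - 4)/(3 - 1)*(-52) = -62*(-3)/2*(-52) = -31*(-3)*(-52) = -62*(-3/2)*(-52) = 93*(-52) = -4836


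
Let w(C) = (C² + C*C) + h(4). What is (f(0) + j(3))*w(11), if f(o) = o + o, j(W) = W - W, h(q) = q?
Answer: 0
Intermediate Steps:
w(C) = 4 + 2*C² (w(C) = (C² + C*C) + 4 = (C² + C²) + 4 = 2*C² + 4 = 4 + 2*C²)
j(W) = 0
f(o) = 2*o
(f(0) + j(3))*w(11) = (2*0 + 0)*(4 + 2*11²) = (0 + 0)*(4 + 2*121) = 0*(4 + 242) = 0*246 = 0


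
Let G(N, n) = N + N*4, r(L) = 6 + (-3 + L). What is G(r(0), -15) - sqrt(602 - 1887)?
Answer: 15 - I*sqrt(1285) ≈ 15.0 - 35.847*I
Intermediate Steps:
r(L) = 3 + L
G(N, n) = 5*N (G(N, n) = N + 4*N = 5*N)
G(r(0), -15) - sqrt(602 - 1887) = 5*(3 + 0) - sqrt(602 - 1887) = 5*3 - sqrt(-1285) = 15 - I*sqrt(1285)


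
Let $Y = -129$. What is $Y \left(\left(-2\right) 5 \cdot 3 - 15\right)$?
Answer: $5805$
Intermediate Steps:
$Y \left(\left(-2\right) 5 \cdot 3 - 15\right) = - 129 \left(\left(-2\right) 5 \cdot 3 - 15\right) = - 129 \left(\left(-10\right) 3 - 15\right) = - 129 \left(-30 - 15\right) = \left(-129\right) \left(-45\right) = 5805$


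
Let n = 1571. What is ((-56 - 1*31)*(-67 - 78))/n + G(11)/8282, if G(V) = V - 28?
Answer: 104450723/13011022 ≈ 8.0279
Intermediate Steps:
G(V) = -28 + V
((-56 - 1*31)*(-67 - 78))/n + G(11)/8282 = ((-56 - 1*31)*(-67 - 78))/1571 + (-28 + 11)/8282 = ((-56 - 31)*(-145))*(1/1571) - 17*1/8282 = -87*(-145)*(1/1571) - 17/8282 = 12615*(1/1571) - 17/8282 = 12615/1571 - 17/8282 = 104450723/13011022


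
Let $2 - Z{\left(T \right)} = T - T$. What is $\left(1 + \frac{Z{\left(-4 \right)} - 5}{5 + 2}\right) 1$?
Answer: $\frac{4}{7} \approx 0.57143$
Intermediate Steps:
$Z{\left(T \right)} = 2$ ($Z{\left(T \right)} = 2 - \left(T - T\right) = 2 - 0 = 2 + 0 = 2$)
$\left(1 + \frac{Z{\left(-4 \right)} - 5}{5 + 2}\right) 1 = \left(1 + \frac{2 - 5}{5 + 2}\right) 1 = \left(1 - \frac{3}{7}\right) 1 = \frac{4}{7} \cdot 1 = \frac{4}{7}$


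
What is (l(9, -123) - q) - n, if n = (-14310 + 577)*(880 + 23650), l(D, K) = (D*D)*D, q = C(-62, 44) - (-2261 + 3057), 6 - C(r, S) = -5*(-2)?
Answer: 336872019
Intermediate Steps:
C(r, S) = -4 (C(r, S) = 6 - (-5)*(-2) = 6 - 1*10 = 6 - 10 = -4)
q = -800 (q = -4 - (-2261 + 3057) = -4 - 1*796 = -4 - 796 = -800)
l(D, K) = D³ (l(D, K) = D²*D = D³)
n = -336870490 (n = -13733*24530 = -336870490)
(l(9, -123) - q) - n = (9³ - 1*(-800)) - 1*(-336870490) = (729 + 800) + 336870490 = 1529 + 336870490 = 336872019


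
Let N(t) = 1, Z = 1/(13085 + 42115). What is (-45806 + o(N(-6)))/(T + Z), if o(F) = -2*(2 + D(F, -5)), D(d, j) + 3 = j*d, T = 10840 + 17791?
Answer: -2527828800/1580431201 ≈ -1.5995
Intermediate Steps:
Z = 1/55200 ≈ 1.8116e-5
T = 28631
D(d, j) = -3 + d*j (D(d, j) = -3 + j*d = -3 + d*j)
o(F) = 2 + 10*F (o(F) = -2*(2 + (-3 + F*(-5))) = -2*(2 + (-3 - 5*F)) = -2*(-1 - 5*F) = 2 + 10*F)
(-45806 + o(N(-6)))/(T + Z) = (-45806 + (2 + 10*1))/(28631 + 1/55200) = (-45806 + (2 + 10))/(1580431201/55200) = (-45806 + 12)*(55200/1580431201) = -45794*55200/1580431201 = -2527828800/1580431201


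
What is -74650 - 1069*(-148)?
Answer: 83562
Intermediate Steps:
-74650 - 1069*(-148) = -74650 - 1*(-158212) = -74650 + 158212 = 83562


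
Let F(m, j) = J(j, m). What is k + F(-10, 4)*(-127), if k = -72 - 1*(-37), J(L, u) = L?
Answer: -543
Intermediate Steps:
k = -35 (k = -72 + 37 = -35)
F(m, j) = j
k + F(-10, 4)*(-127) = -35 + 4*(-127) = -35 - 508 = -543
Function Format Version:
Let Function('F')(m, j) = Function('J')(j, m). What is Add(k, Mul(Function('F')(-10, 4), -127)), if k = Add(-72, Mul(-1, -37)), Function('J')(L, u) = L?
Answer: -543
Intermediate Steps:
k = -35 (k = Add(-72, 37) = -35)
Function('F')(m, j) = j
Add(k, Mul(Function('F')(-10, 4), -127)) = Add(-35, Mul(4, -127)) = Add(-35, -508) = -543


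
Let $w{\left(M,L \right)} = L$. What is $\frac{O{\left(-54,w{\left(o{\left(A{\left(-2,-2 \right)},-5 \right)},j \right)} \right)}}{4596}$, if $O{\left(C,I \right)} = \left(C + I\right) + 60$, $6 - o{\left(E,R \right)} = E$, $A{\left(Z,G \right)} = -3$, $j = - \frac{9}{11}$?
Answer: $\frac{19}{16852} \approx 0.0011275$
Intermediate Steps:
$j = - \frac{9}{11}$ ($j = \left(-9\right) \frac{1}{11} = - \frac{9}{11} \approx -0.81818$)
$o{\left(E,R \right)} = 6 - E$
$O{\left(C,I \right)} = 60 + C + I$
$\frac{O{\left(-54,w{\left(o{\left(A{\left(-2,-2 \right)},-5 \right)},j \right)} \right)}}{4596} = \frac{60 - 54 - \frac{9}{11}}{4596} = \frac{57}{11} \cdot \frac{1}{4596} = \frac{19}{16852}$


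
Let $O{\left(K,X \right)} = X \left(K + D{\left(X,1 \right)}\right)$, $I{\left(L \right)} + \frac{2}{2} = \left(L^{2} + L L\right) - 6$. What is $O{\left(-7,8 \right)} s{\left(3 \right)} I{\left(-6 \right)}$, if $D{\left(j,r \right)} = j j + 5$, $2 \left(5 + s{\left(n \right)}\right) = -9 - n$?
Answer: $-354640$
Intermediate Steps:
$s{\left(n \right)} = - \frac{19}{2} - \frac{n}{2}$ ($s{\left(n \right)} = -5 + \frac{-9 - n}{2} = -5 - \left(\frac{9}{2} + \frac{n}{2}\right) = - \frac{19}{2} - \frac{n}{2}$)
$D{\left(j,r \right)} = 5 + j^{2}$ ($D{\left(j,r \right)} = j^{2} + 5 = 5 + j^{2}$)
$I{\left(L \right)} = -7 + 2 L^{2}$ ($I{\left(L \right)} = -1 - \left(6 - L^{2} - L L\right) = -1 + \left(\left(L^{2} + L^{2}\right) - 6\right) = -1 + \left(2 L^{2} - 6\right) = -1 + \left(-6 + 2 L^{2}\right) = -7 + 2 L^{2}$)
$O{\left(K,X \right)} = X \left(5 + K + X^{2}\right)$ ($O{\left(K,X \right)} = X \left(K + \left(5 + X^{2}\right)\right) = X \left(5 + K + X^{2}\right)$)
$O{\left(-7,8 \right)} s{\left(3 \right)} I{\left(-6 \right)} = 8 \left(5 - 7 + 8^{2}\right) \left(- \frac{19}{2} - \frac{3}{2}\right) \left(-7 + 2 \left(-6\right)^{2}\right) = 8 \left(5 - 7 + 64\right) \left(- \frac{19}{2} - \frac{3}{2}\right) \left(-7 + 2 \cdot 36\right) = 8 \cdot 62 \left(-11\right) \left(-7 + 72\right) = 496 \left(-11\right) 65 = \left(-5456\right) 65 = -354640$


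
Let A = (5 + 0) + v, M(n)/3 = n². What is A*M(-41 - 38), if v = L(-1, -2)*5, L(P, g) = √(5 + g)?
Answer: 93615 + 93615*√3 ≈ 2.5576e+5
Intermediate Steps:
v = 5*√3 (v = √(5 - 2)*5 = √3*5 = 5*√3 ≈ 8.6602)
M(n) = 3*n²
A = 5 + 5*√3 (A = (5 + 0) + 5*√3 = 5 + 5*√3 ≈ 13.660)
A*M(-41 - 38) = (5 + 5*√3)*(3*(-41 - 38)²) = (5 + 5*√3)*(3*(-79)²) = (5 + 5*√3)*(3*6241) = (5 + 5*√3)*18723 = 93615 + 93615*√3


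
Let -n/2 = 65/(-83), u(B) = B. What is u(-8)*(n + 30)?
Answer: -20960/83 ≈ -252.53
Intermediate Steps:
n = 130/83 (n = -130/(-83) = -130*(-1)/83 = -2*(-65/83) = 130/83 ≈ 1.5663)
u(-8)*(n + 30) = -8*(130/83 + 30) = -8*2620/83 = -20960/83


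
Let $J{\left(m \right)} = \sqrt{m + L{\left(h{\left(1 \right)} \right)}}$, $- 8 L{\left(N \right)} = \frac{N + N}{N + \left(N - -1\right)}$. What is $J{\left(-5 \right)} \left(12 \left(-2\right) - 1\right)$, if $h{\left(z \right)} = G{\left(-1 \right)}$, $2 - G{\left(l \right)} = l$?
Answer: $- \frac{25 i \sqrt{1001}}{14} \approx - 56.497 i$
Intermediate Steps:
$G{\left(l \right)} = 2 - l$
$h{\left(z \right)} = 3$ ($h{\left(z \right)} = 2 - -1 = 2 + 1 = 3$)
$L{\left(N \right)} = - \frac{N}{4 \left(1 + 2 N\right)}$ ($L{\left(N \right)} = - \frac{\left(N + N\right) \frac{1}{N + \left(N - -1\right)}}{8} = - \frac{2 N \frac{1}{N + \left(N + 1\right)}}{8} = - \frac{2 N \frac{1}{N + \left(1 + N\right)}}{8} = - \frac{2 N \frac{1}{1 + 2 N}}{8} = - \frac{N}{4 \left(1 + 2 N\right)}$)
$J{\left(m \right)} = \sqrt{- \frac{3}{28} + m}$ ($J{\left(m \right)} = \sqrt{m - \frac{3}{4 + 8 \cdot 3}} = \sqrt{m - \frac{3}{4 + 24}} = \sqrt{m - \frac{3}{28}} = \sqrt{- \frac{3}{28} + m}$)
$J{\left(-5 \right)} \left(12 \left(-2\right) - 1\right) = \frac{\sqrt{-21 + 196 \left(-5\right)}}{14} \left(12 \left(-2\right) - 1\right) = \frac{\sqrt{-21 - 980}}{14} \left(-24 - 1\right) = \frac{\sqrt{-1001}}{14} \left(-25\right) = \frac{i \sqrt{1001}}{14} \left(-25\right) = - \frac{25 i \sqrt{1001}}{14}$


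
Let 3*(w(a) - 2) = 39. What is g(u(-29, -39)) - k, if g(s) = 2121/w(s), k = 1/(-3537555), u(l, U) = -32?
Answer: 500210278/3537555 ≈ 141.40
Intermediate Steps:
k = -1/3537555 ≈ -2.8268e-7
w(a) = 15 (w(a) = 2 + (⅓)*39 = 2 + 13 = 15)
g(s) = 707/5 (g(s) = 2121/15 = 2121*(1/15) = 707/5)
g(u(-29, -39)) - k = 707/5 - 1*(-1/3537555) = 707/5 + 1/3537555 = 500210278/3537555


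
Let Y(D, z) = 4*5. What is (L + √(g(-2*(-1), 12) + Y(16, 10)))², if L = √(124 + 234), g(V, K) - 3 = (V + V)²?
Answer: 397 + 2*√13962 ≈ 633.32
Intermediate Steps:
g(V, K) = 3 + 4*V² (g(V, K) = 3 + (V + V)² = 3 + (2*V)² = 3 + 4*V²)
L = √358 ≈ 18.921
Y(D, z) = 20
(L + √(g(-2*(-1), 12) + Y(16, 10)))² = (√358 + √((3 + 4*(-2*(-1))²) + 20))² = (√358 + √((3 + 4*2²) + 20))² = (√358 + √((3 + 4*4) + 20))² = (√358 + √((3 + 16) + 20))² = (√358 + √(19 + 20))² = (√358 + √39)² = (√39 + √358)²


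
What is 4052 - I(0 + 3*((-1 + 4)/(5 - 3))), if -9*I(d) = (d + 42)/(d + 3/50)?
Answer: 2772343/684 ≈ 4053.1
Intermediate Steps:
I(d) = -(42 + d)/(9*(3/50 + d)) (I(d) = -(d + 42)/(9*(d + 3/50)) = -(42 + d)/(9*(d + 3*(1/50))) = -(42 + d)/(9*(d + 3/50)) = -(42 + d)/(9*(3/50 + d)))
4052 - I(0 + 3*((-1 + 4)/(5 - 3))) = 4052 - 50*(-42 - (0 + 3*((-1 + 4)/(5 - 3))))/(9*(3 + 50*(0 + 3*((-1 + 4)/(5 - 3))))) = 4052 - 50*(-42 - (0 + 3*(3/2)))/(9*(3 + 50*(0 + 3*(3/2)))) = 4052 - 50*(-42 - (0 + 9/2))/(9*(3 + 50*(0 + 9/2))) = 4052 - 50*(-42 - 1*9/2)/(9*(3 + 50*(9/2))) = 4052 - 50*(-42 - 9/2)/(9*(3 + 225)) = 4052 - 50*(-93)/(9*228*2) = 4052 - 1*(-775/684) = 4052 + 775/684 = 2772343/684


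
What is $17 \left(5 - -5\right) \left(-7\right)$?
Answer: $-1190$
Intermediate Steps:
$17 \left(5 - -5\right) \left(-7\right) = 17 \left(5 + 5\right) \left(-7\right) = 17 \cdot 10 \left(-7\right) = 170 \left(-7\right) = -1190$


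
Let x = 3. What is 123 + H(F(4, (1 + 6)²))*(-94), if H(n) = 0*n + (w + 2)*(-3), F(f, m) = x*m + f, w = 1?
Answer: 969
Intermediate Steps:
F(f, m) = f + 3*m (F(f, m) = 3*m + f = f + 3*m)
H(n) = -9 (H(n) = 0*n + (1 + 2)*(-3) = 0 + 3*(-3) = 0 - 9 = -9)
123 + H(F(4, (1 + 6)²))*(-94) = 123 - 9*(-94) = 123 + 846 = 969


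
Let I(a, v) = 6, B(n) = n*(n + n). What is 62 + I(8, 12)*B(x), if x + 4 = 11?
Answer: 650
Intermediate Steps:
x = 7 (x = -4 + 11 = 7)
B(n) = 2*n² (B(n) = n*(2*n) = 2*n²)
62 + I(8, 12)*B(x) = 62 + 6*(2*7²) = 62 + 6*(2*49) = 62 + 6*98 = 62 + 588 = 650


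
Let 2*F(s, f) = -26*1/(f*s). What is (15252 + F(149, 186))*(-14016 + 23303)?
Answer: 3925558388605/27714 ≈ 1.4165e+8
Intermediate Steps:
F(s, f) = -13/(f*s) (F(s, f) = (-26*1/(f*s))/2 = (-26/(f*s))/2 = -13/(f*s))
(15252 + F(149, 186))*(-14016 + 23303) = (15252 - 13/(186*149))*(-14016 + 23303) = (15252 - 13*1/186*1/149)*9287 = (15252 - 13/27714)*9287 = (422693915/27714)*9287 = 3925558388605/27714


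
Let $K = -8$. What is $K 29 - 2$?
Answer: $-234$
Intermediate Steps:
$K 29 - 2 = \left(-8\right) 29 - 2 = -232 - 2 = -234$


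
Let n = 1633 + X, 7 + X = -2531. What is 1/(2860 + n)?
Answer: 1/1955 ≈ 0.00051151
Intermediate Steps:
X = -2538 (X = -7 - 2531 = -2538)
n = -905 (n = 1633 - 2538 = -905)
1/(2860 + n) = 1/(2860 - 905) = 1/1955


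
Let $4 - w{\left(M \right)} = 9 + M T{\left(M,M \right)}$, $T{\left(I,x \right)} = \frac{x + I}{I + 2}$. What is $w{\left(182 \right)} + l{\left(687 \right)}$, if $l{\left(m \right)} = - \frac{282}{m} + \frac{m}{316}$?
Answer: $- \frac{604632907}{1664372} \approx -363.28$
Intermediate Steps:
$l{\left(m \right)} = - \frac{282}{m} + \frac{m}{316}$ ($l{\left(m \right)} = - \frac{282}{m} + m \frac{1}{316} = - \frac{282}{m} + \frac{m}{316}$)
$T{\left(I,x \right)} = \frac{I + x}{2 + I}$
$w{\left(M \right)} = -5 - \frac{2 M^{2}}{2 + M}$ ($w{\left(M \right)} = 4 - \left(9 + M \frac{M + M}{2 + M}\right) = 4 - \left(9 + M \frac{2 M}{2 + M}\right) = 4 - \left(9 + \frac{2 M^{2}}{2 + M}\right) = -5 - \frac{2 M^{2}}{2 + M}$)
$w{\left(182 \right)} + l{\left(687 \right)} = \frac{-10 - 910 - 2 \cdot 182^{2}}{2 + 182} + \left(- \frac{282}{687} + \frac{1}{316} \cdot 687\right) = \frac{-10 - 910 - 66248}{184} + \left(\left(-282\right) \frac{1}{687} + \frac{687}{316}\right) = \frac{-10 - 910 - 66248}{184} + \left(- \frac{94}{229} + \frac{687}{316}\right) = \frac{1}{184} \left(-67168\right) + \frac{127619}{72364} = - \frac{8396}{23} + \frac{127619}{72364} = - \frac{604632907}{1664372}$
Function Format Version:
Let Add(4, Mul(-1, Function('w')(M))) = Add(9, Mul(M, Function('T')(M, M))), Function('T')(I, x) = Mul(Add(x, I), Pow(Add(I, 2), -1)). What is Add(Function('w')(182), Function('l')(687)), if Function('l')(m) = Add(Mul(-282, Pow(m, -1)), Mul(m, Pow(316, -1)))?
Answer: Rational(-604632907, 1664372) ≈ -363.28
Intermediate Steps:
Function('l')(m) = Add(Mul(-282, Pow(m, -1)), Mul(Rational(1, 316), m)) (Function('l')(m) = Add(Mul(-282, Pow(m, -1)), Mul(m, Rational(1, 316))) = Add(Mul(-282, Pow(m, -1)), Mul(Rational(1, 316), m)))
Function('T')(I, x) = Mul(Pow(Add(2, I), -1), Add(I, x)) (Function('T')(I, x) = Mul(Add(I, x), Pow(Add(2, I), -1)) = Mul(Pow(Add(2, I), -1), Add(I, x)))
Function('w')(M) = Add(-5, Mul(-2, Pow(M, 2), Pow(Add(2, M), -1))) (Function('w')(M) = Add(4, Mul(-1, Add(9, Mul(M, Mul(Pow(Add(2, M), -1), Add(M, M)))))) = Add(4, Mul(-1, Add(9, Mul(M, Mul(Pow(Add(2, M), -1), Mul(2, M)))))) = Add(4, Mul(-1, Add(9, Mul(M, Mul(2, M, Pow(Add(2, M), -1)))))) = Add(4, Mul(-1, Add(9, Mul(2, Pow(M, 2), Pow(Add(2, M), -1))))) = Add(4, Add(-9, Mul(-2, Pow(M, 2), Pow(Add(2, M), -1)))) = Add(-5, Mul(-2, Pow(M, 2), Pow(Add(2, M), -1))))
Add(Function('w')(182), Function('l')(687)) = Add(Mul(Pow(Add(2, 182), -1), Add(-10, Mul(-5, 182), Mul(-2, Pow(182, 2)))), Add(Mul(-282, Pow(687, -1)), Mul(Rational(1, 316), 687))) = Add(Mul(Pow(184, -1), Add(-10, -910, Mul(-2, 33124))), Add(Mul(-282, Rational(1, 687)), Rational(687, 316))) = Add(Mul(Rational(1, 184), Add(-10, -910, -66248)), Add(Rational(-94, 229), Rational(687, 316))) = Add(Mul(Rational(1, 184), -67168), Rational(127619, 72364)) = Add(Rational(-8396, 23), Rational(127619, 72364)) = Rational(-604632907, 1664372)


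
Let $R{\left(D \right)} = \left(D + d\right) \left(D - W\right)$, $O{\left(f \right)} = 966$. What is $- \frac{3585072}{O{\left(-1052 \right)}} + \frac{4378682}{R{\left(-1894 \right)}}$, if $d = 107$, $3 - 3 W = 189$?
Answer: $- \frac{977710128803}{263539612} \approx -3709.9$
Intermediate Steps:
$W = -62$ ($W = 1 - 63 = -62$)
$R{\left(D \right)} = \left(62 + D\right) \left(107 + D\right)$ ($R{\left(D \right)} = \left(D + 107\right) \left(D - -62\right) = \left(107 + D\right) \left(D + 62\right) = \left(107 + D\right) \left(62 + D\right) = \left(62 + D\right) \left(107 + D\right)$)
$- \frac{3585072}{O{\left(-1052 \right)}} + \frac{4378682}{R{\left(-1894 \right)}} = - \frac{3585072}{966} + \frac{4378682}{6634 + \left(-1894\right)^{2} + 169 \left(-1894\right)} = \left(-3585072\right) \frac{1}{966} + \frac{4378682}{6634 + 3587236 - 320086} = - \frac{597512}{161} + \frac{4378682}{3273784} = - \frac{597512}{161} + 4378682 \cdot \frac{1}{3273784} = - \frac{597512}{161} + \frac{2189341}{1636892} = - \frac{977710128803}{263539612}$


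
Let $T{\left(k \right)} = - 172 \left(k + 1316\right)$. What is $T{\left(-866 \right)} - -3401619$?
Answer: $3324219$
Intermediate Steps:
$T{\left(k \right)} = -226352 - 172 k$ ($T{\left(k \right)} = - 172 \left(1316 + k\right) = -226352 - 172 k$)
$T{\left(-866 \right)} - -3401619 = \left(-226352 - -148952\right) - -3401619 = \left(-226352 + 148952\right) + 3401619 = -77400 + 3401619 = 3324219$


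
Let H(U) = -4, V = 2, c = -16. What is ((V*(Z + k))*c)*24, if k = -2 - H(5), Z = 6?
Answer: -6144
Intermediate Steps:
k = 2 (k = -2 - 1*(-4) = -2 + 4 = 2)
((V*(Z + k))*c)*24 = ((2*(6 + 2))*(-16))*24 = ((2*8)*(-16))*24 = (16*(-16))*24 = -256*24 = -6144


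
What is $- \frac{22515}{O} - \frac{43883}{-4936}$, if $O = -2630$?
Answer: $\frac{22654633}{1298168} \approx 17.451$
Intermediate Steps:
$- \frac{22515}{O} - \frac{43883}{-4936} = - \frac{22515}{-2630} - \frac{43883}{-4936} = \left(-22515\right) \left(- \frac{1}{2630}\right) - - \frac{43883}{4936} = \frac{4503}{526} + \frac{43883}{4936} = \frac{22654633}{1298168}$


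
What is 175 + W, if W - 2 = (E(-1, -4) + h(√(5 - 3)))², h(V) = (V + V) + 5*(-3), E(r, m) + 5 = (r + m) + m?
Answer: 1026 - 116*√2 ≈ 861.95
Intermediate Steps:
E(r, m) = -5 + r + 2*m (E(r, m) = -5 + ((r + m) + m) = -5 + ((m + r) + m) = -5 + (r + 2*m) = -5 + r + 2*m)
h(V) = -15 + 2*V (h(V) = 2*V - 15 = -15 + 2*V)
W = 2 + (-29 + 2*√2)² (W = 2 + ((-5 - 1 + 2*(-4)) + (-15 + 2*√(5 - 3)))² = 2 + ((-5 - 1 - 8) + (-15 + 2*√2))² = 2 + (-14 + (-15 + 2*√2))² = 2 + (-29 + 2*√2)² ≈ 686.95)
175 + W = 175 + (851 - 116*√2) = 1026 - 116*√2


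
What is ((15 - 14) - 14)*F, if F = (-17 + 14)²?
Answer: -117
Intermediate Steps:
F = 9 (F = (-3)² = 9)
((15 - 14) - 14)*F = ((15 - 14) - 14)*9 = (1 - 14)*9 = -13*9 = -117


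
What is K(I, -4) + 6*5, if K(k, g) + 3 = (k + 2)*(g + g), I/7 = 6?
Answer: -325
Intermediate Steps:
I = 42 (I = 7*6 = 42)
K(k, g) = -3 + 2*g*(2 + k) (K(k, g) = -3 + (k + 2)*(g + g) = -3 + (2 + k)*(2*g) = -3 + 2*g*(2 + k))
K(I, -4) + 6*5 = (-3 + 4*(-4) + 2*(-4)*42) + 6*5 = (-3 - 16 - 336) + 30 = -355 + 30 = -325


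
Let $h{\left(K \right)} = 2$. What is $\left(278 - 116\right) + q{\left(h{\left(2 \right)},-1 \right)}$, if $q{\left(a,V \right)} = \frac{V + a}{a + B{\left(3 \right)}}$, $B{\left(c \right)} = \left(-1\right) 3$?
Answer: $161$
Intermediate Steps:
$B{\left(c \right)} = -3$
$q{\left(a,V \right)} = \frac{V + a}{-3 + a}$ ($q{\left(a,V \right)} = \frac{V + a}{a - 3} = \frac{V + a}{-3 + a}$)
$\left(278 - 116\right) + q{\left(h{\left(2 \right)},-1 \right)} = \left(278 - 116\right) + \frac{-1 + 2}{-3 + 2} = 162 + \frac{1}{-1} \cdot 1 = 162 - 1 = 161$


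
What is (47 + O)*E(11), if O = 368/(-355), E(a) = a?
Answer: 179487/355 ≈ 505.60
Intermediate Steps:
O = -368/355 (O = 368*(-1/355) = -368/355 ≈ -1.0366)
(47 + O)*E(11) = (47 - 368/355)*11 = (16317/355)*11 = 179487/355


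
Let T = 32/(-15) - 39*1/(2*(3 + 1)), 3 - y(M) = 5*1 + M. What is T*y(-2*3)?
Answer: -841/30 ≈ -28.033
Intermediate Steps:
y(M) = -2 - M (y(M) = 3 - (5*1 + M) = 3 - (5 + M) = 3 + (-5 - M) = -2 - M)
T = -841/120 (T = 32*(-1/15) - 39/(4*2) = -32/15 - 39/8 = -841/120 ≈ -7.0083)
T*y(-2*3) = -841*(-2 - (-2)*3)/120 = -841*(-2 - 1*(-6))/120 = -841*(-2 + 6)/120 = -841/120*4 = -841/30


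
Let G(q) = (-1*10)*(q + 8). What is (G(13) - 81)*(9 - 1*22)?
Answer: 3783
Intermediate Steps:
G(q) = -80 - 10*q (G(q) = -10*(8 + q) = -80 - 10*q)
(G(13) - 81)*(9 - 1*22) = ((-80 - 10*13) - 81)*(9 - 1*22) = ((-80 - 130) - 81)*(9 - 22) = (-210 - 81)*(-13) = -291*(-13) = 3783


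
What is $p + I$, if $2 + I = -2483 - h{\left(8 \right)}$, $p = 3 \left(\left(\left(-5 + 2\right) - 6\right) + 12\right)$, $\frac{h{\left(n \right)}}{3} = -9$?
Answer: $-2449$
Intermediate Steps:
$h{\left(n \right)} = -27$ ($h{\left(n \right)} = 3 \left(-9\right) = -27$)
$p = 9$ ($p = 3 \left(\left(-3 - 6\right) + 12\right) = 3 \left(-9 + 12\right) = 3 \cdot 3 = 9$)
$I = -2458$ ($I = -2 - 2456 = -2458$)
$p + I = 9 - 2458 = -2449$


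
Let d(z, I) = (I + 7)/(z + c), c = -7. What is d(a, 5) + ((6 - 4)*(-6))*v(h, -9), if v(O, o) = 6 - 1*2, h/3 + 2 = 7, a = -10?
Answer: -828/17 ≈ -48.706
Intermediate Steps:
h = 15 (h = -6 + 3*7 = -6 + 21 = 15)
d(z, I) = (7 + I)/(-7 + z) (d(z, I) = (I + 7)/(z - 7) = (7 + I)/(-7 + z))
v(O, o) = 4 (v(O, o) = 6 - 2 = 4)
d(a, 5) + ((6 - 4)*(-6))*v(h, -9) = (7 + 5)/(-7 - 10) + ((6 - 4)*(-6))*4 = 12/(-17) + (2*(-6))*4 = -1/17*12 - 12*4 = -12/17 - 48 = -828/17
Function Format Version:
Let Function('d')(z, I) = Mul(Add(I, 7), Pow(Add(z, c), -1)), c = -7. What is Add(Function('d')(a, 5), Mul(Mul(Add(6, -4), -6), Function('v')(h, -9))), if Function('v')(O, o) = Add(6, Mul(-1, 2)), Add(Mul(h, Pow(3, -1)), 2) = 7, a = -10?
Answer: Rational(-828, 17) ≈ -48.706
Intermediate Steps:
h = 15 (h = Add(-6, Mul(3, 7)) = Add(-6, 21) = 15)
Function('d')(z, I) = Mul(Pow(Add(-7, z), -1), Add(7, I)) (Function('d')(z, I) = Mul(Add(I, 7), Pow(Add(z, -7), -1)) = Mul(Add(7, I), Pow(Add(-7, z), -1)) = Mul(Pow(Add(-7, z), -1), Add(7, I)))
Function('v')(O, o) = 4 (Function('v')(O, o) = Add(6, -2) = 4)
Add(Function('d')(a, 5), Mul(Mul(Add(6, -4), -6), Function('v')(h, -9))) = Add(Mul(Pow(Add(-7, -10), -1), Add(7, 5)), Mul(Mul(Add(6, -4), -6), 4)) = Add(Mul(Pow(-17, -1), 12), Mul(Mul(2, -6), 4)) = Add(Mul(Rational(-1, 17), 12), Mul(-12, 4)) = Add(Rational(-12, 17), -48) = Rational(-828, 17)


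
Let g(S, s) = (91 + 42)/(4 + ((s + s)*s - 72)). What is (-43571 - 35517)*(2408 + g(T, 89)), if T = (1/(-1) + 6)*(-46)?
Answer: -1502036330200/7887 ≈ -1.9044e+8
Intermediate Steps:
T = -230 (T = (-1 + 6)*(-46) = 5*(-46) = -230)
g(S, s) = 133/(-68 + 2*s²) (g(S, s) = 133/(4 + ((2*s)*s - 72)) = 133/(4 + (2*s² - 72)) = 133/(4 + (-72 + 2*s²)) = 133/(-68 + 2*s²))
(-43571 - 35517)*(2408 + g(T, 89)) = (-43571 - 35517)*(2408 + 133/(2*(-34 + 89²))) = -79088*(2408 + 133/(2*(-34 + 7921))) = -79088*(2408 + (133/2)/7887) = -79088*(2408 + (133/2)*(1/7887)) = -79088*(2408 + 133/15774) = -79088*37983925/15774 = -1502036330200/7887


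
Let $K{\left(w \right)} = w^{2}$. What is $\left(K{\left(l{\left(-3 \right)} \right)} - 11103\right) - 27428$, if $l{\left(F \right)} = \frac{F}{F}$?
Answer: $-38530$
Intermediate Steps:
$l{\left(F \right)} = 1$
$\left(K{\left(l{\left(-3 \right)} \right)} - 11103\right) - 27428 = \left(1^{2} - 11103\right) - 27428 = \left(1 - 11103\right) - 27428 = -11102 - 27428 = -38530$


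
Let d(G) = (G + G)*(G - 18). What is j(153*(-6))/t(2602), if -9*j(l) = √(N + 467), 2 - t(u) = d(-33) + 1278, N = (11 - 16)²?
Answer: √123/20889 ≈ 0.00053093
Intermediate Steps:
N = 25 (N = (-5)² = 25)
d(G) = 2*G*(-18 + G) (d(G) = (2*G)*(-18 + G) = 2*G*(-18 + G))
t(u) = -4642 (t(u) = 2 - (2*(-33)*(-18 - 33) + 1278) = 2 - (2*(-33)*(-51) + 1278) = 2 - (3366 + 1278) = 2 - 1*4644 = 2 - 4644 = -4642)
j(l) = -2*√123/9 (j(l) = -√(25 + 467)/9 = -2*√123/9)
j(153*(-6))/t(2602) = -2*√123/9/(-4642) = -2*√123/9*(-1/4642) = √123/20889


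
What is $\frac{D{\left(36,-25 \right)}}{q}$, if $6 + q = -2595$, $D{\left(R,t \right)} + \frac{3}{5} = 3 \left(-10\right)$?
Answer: $\frac{1}{85} \approx 0.011765$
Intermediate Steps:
$D{\left(R,t \right)} = - \frac{153}{5}$ ($D{\left(R,t \right)} = - \frac{3}{5} + 3 \left(-10\right) = - \frac{3}{5} - 30 = - \frac{153}{5}$)
$q = -2601$ ($q = -6 - 2595 = -2601$)
$\frac{D{\left(36,-25 \right)}}{q} = - \frac{153}{5 \left(-2601\right)} = \left(- \frac{153}{5}\right) \left(- \frac{1}{2601}\right) = \frac{1}{85}$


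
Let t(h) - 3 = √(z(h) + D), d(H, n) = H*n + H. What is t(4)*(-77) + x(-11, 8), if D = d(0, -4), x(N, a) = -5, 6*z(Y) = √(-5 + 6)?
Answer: -236 - 77*√6/6 ≈ -267.44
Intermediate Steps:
z(Y) = ⅙ (z(Y) = √(-5 + 6)/6 = √1/6 = (⅙)*1 = ⅙)
d(H, n) = H + H*n
D = 0 (D = 0*(1 - 4) = 0*(-3) = 0)
t(h) = 3 + √6/6 (t(h) = 3 + √(⅙ + 0) = 3 + √(⅙) = 3 + √6/6)
t(4)*(-77) + x(-11, 8) = (3 + √6/6)*(-77) - 5 = (-231 - 77*√6/6) - 5 = -236 - 77*√6/6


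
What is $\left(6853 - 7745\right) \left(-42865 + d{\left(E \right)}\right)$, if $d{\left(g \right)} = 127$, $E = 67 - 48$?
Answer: $38122296$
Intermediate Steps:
$E = 19$
$\left(6853 - 7745\right) \left(-42865 + d{\left(E \right)}\right) = \left(6853 - 7745\right) \left(-42865 + 127\right) = \left(-892\right) \left(-42738\right) = 38122296$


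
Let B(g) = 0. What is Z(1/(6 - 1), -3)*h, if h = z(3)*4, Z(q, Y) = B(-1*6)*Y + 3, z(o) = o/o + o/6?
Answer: 18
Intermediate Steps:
z(o) = 1 + o/6 (z(o) = 1 + o*(1/6) = 1 + o/6)
Z(q, Y) = 3 (Z(q, Y) = 0*Y + 3 = 0 + 3 = 3)
h = 6 (h = (1 + (1/6)*3)*4 = (1 + 1/2)*4 = (3/2)*4 = 6)
Z(1/(6 - 1), -3)*h = 3*6 = 18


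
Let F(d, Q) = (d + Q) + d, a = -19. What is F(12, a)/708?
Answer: 5/708 ≈ 0.0070621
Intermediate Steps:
F(d, Q) = Q + 2*d (F(d, Q) = (Q + d) + d = Q + 2*d)
F(12, a)/708 = (-19 + 2*12)/708 = (-19 + 24)*(1/708) = 5*(1/708) = 5/708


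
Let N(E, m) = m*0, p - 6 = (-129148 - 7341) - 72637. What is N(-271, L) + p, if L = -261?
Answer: -209120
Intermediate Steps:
p = -209120 (p = 6 + ((-129148 - 7341) - 72637) = 6 + (-136489 - 72637) = 6 - 209126 = -209120)
N(E, m) = 0
N(-271, L) + p = 0 - 209120 = -209120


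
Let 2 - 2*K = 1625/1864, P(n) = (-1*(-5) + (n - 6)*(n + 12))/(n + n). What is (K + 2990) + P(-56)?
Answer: 19351243/6524 ≈ 2966.2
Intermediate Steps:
P(n) = (5 + (-6 + n)*(12 + n))/(2*n) (P(n) = (5 + (-6 + n)*(12 + n))/((2*n)) = (5 + (-6 + n)*(12 + n))*(1/(2*n)) = (5 + (-6 + n)*(12 + n))/(2*n))
K = 2103/3728 (K = 1 - 1625/(2*1864) = 1 - ½*1625/1864 = 1 - 1625/3728 = 2103/3728 ≈ 0.56411)
(K + 2990) + P(-56) = (2103/3728 + 2990) + (½)*(-67 - 56*(6 - 56))/(-56) = 11148823/3728 + (½)*(-1/56)*(-67 - 56*(-50)) = 11148823/3728 + (½)*(-1/56)*(-67 + 2800) = 11148823/3728 + (½)*(-1/56)*2733 = 11148823/3728 - 2733/112 = 19351243/6524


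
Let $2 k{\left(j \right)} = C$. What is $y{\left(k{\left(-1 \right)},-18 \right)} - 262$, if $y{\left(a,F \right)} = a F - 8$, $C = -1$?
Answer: $-261$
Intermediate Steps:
$k{\left(j \right)} = - \frac{1}{2}$ ($k{\left(j \right)} = \frac{1}{2} \left(-1\right) = - \frac{1}{2}$)
$y{\left(a,F \right)} = -8 + F a$ ($y{\left(a,F \right)} = F a - 8 = -8 + F a$)
$y{\left(k{\left(-1 \right)},-18 \right)} - 262 = \left(-8 - -9\right) - 262 = \left(-8 + 9\right) - 262 = 1 - 262 = -261$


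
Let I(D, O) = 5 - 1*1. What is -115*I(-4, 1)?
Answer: -460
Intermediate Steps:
I(D, O) = 4 (I(D, O) = 5 - 1 = 4)
-115*I(-4, 1) = -115*4 = -460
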